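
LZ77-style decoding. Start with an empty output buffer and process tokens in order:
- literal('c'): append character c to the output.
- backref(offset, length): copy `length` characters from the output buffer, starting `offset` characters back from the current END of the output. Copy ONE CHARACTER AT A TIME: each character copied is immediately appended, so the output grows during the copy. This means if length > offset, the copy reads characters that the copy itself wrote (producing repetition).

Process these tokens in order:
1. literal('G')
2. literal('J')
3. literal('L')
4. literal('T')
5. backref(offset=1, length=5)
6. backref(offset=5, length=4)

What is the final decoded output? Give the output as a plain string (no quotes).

Token 1: literal('G'). Output: "G"
Token 2: literal('J'). Output: "GJ"
Token 3: literal('L'). Output: "GJL"
Token 4: literal('T'). Output: "GJLT"
Token 5: backref(off=1, len=5) (overlapping!). Copied 'TTTTT' from pos 3. Output: "GJLTTTTTT"
Token 6: backref(off=5, len=4). Copied 'TTTT' from pos 4. Output: "GJLTTTTTTTTTT"

Answer: GJLTTTTTTTTTT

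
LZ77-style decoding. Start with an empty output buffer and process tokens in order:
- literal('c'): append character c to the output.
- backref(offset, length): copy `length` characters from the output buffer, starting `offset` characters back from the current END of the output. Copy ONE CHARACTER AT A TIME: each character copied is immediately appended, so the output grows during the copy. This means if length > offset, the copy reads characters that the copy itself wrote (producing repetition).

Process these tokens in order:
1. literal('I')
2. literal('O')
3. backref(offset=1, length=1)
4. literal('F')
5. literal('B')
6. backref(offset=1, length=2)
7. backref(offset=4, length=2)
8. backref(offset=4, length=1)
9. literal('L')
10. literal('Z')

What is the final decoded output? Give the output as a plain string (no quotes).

Answer: IOOFBBBFBBLZ

Derivation:
Token 1: literal('I'). Output: "I"
Token 2: literal('O'). Output: "IO"
Token 3: backref(off=1, len=1). Copied 'O' from pos 1. Output: "IOO"
Token 4: literal('F'). Output: "IOOF"
Token 5: literal('B'). Output: "IOOFB"
Token 6: backref(off=1, len=2) (overlapping!). Copied 'BB' from pos 4. Output: "IOOFBBB"
Token 7: backref(off=4, len=2). Copied 'FB' from pos 3. Output: "IOOFBBBFB"
Token 8: backref(off=4, len=1). Copied 'B' from pos 5. Output: "IOOFBBBFBB"
Token 9: literal('L'). Output: "IOOFBBBFBBL"
Token 10: literal('Z'). Output: "IOOFBBBFBBLZ"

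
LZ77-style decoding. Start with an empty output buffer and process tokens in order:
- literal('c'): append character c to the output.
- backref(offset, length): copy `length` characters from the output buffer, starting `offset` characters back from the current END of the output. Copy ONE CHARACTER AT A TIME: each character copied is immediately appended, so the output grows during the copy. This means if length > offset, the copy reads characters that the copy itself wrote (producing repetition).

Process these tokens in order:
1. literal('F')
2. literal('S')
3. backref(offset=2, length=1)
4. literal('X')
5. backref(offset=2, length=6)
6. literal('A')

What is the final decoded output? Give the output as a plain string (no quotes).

Answer: FSFXFXFXFXA

Derivation:
Token 1: literal('F'). Output: "F"
Token 2: literal('S'). Output: "FS"
Token 3: backref(off=2, len=1). Copied 'F' from pos 0. Output: "FSF"
Token 4: literal('X'). Output: "FSFX"
Token 5: backref(off=2, len=6) (overlapping!). Copied 'FXFXFX' from pos 2. Output: "FSFXFXFXFX"
Token 6: literal('A'). Output: "FSFXFXFXFXA"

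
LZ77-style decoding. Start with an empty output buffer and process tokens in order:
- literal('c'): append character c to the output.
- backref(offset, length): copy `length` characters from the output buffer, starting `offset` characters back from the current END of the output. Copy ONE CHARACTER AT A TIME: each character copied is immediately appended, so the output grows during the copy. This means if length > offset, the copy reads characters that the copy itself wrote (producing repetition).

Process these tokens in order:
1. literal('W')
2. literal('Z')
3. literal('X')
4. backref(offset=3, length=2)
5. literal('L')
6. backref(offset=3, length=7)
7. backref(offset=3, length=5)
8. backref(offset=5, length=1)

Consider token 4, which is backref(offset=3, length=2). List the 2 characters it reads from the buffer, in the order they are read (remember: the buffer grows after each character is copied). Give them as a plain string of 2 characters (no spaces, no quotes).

Token 1: literal('W'). Output: "W"
Token 2: literal('Z'). Output: "WZ"
Token 3: literal('X'). Output: "WZX"
Token 4: backref(off=3, len=2). Buffer before: "WZX" (len 3)
  byte 1: read out[0]='W', append. Buffer now: "WZXW"
  byte 2: read out[1]='Z', append. Buffer now: "WZXWZ"

Answer: WZ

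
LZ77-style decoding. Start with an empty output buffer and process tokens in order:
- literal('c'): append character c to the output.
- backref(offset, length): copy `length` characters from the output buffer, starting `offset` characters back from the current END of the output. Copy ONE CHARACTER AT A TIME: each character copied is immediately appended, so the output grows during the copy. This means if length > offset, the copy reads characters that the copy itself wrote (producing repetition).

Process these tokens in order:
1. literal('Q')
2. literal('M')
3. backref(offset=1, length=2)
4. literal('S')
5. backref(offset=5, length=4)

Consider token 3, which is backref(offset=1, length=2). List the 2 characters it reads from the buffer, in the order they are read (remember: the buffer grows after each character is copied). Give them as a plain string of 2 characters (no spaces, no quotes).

Token 1: literal('Q'). Output: "Q"
Token 2: literal('M'). Output: "QM"
Token 3: backref(off=1, len=2). Buffer before: "QM" (len 2)
  byte 1: read out[1]='M', append. Buffer now: "QMM"
  byte 2: read out[2]='M', append. Buffer now: "QMMM"

Answer: MM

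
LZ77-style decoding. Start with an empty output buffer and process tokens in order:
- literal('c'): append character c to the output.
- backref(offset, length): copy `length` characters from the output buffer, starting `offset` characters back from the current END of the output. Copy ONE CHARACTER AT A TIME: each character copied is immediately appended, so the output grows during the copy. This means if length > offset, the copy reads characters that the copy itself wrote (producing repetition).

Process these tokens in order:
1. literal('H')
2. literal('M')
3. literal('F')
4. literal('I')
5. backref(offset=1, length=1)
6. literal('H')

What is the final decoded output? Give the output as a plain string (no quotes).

Token 1: literal('H'). Output: "H"
Token 2: literal('M'). Output: "HM"
Token 3: literal('F'). Output: "HMF"
Token 4: literal('I'). Output: "HMFI"
Token 5: backref(off=1, len=1). Copied 'I' from pos 3. Output: "HMFII"
Token 6: literal('H'). Output: "HMFIIH"

Answer: HMFIIH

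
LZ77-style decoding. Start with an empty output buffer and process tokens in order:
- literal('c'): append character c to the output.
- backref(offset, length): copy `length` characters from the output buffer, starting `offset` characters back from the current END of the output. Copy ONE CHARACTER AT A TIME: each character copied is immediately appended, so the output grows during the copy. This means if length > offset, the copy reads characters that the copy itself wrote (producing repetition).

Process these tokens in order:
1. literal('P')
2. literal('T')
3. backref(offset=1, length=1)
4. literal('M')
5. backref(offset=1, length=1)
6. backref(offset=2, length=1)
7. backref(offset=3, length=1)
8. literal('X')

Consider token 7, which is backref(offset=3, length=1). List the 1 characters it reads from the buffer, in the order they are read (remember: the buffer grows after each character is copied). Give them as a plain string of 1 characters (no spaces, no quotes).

Token 1: literal('P'). Output: "P"
Token 2: literal('T'). Output: "PT"
Token 3: backref(off=1, len=1). Copied 'T' from pos 1. Output: "PTT"
Token 4: literal('M'). Output: "PTTM"
Token 5: backref(off=1, len=1). Copied 'M' from pos 3. Output: "PTTMM"
Token 6: backref(off=2, len=1). Copied 'M' from pos 3. Output: "PTTMMM"
Token 7: backref(off=3, len=1). Buffer before: "PTTMMM" (len 6)
  byte 1: read out[3]='M', append. Buffer now: "PTTMMMM"

Answer: M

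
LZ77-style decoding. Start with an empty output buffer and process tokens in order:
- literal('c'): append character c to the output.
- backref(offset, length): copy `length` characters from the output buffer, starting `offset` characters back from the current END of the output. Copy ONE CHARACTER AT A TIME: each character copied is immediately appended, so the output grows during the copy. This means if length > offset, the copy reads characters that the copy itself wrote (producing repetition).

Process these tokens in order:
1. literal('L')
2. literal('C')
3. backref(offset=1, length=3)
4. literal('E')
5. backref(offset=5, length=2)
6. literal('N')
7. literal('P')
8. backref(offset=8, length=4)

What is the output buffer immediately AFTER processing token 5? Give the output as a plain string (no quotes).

Token 1: literal('L'). Output: "L"
Token 2: literal('C'). Output: "LC"
Token 3: backref(off=1, len=3) (overlapping!). Copied 'CCC' from pos 1. Output: "LCCCC"
Token 4: literal('E'). Output: "LCCCCE"
Token 5: backref(off=5, len=2). Copied 'CC' from pos 1. Output: "LCCCCECC"

Answer: LCCCCECC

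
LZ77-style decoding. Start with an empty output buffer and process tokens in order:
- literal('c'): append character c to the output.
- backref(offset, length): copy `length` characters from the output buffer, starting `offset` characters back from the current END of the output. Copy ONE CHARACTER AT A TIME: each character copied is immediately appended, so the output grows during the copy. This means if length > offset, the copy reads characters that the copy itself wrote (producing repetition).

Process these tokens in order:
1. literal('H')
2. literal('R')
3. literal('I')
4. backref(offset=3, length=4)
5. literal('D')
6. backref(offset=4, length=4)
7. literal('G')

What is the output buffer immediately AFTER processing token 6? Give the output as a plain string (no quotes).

Token 1: literal('H'). Output: "H"
Token 2: literal('R'). Output: "HR"
Token 3: literal('I'). Output: "HRI"
Token 4: backref(off=3, len=4) (overlapping!). Copied 'HRIH' from pos 0. Output: "HRIHRIH"
Token 5: literal('D'). Output: "HRIHRIHD"
Token 6: backref(off=4, len=4). Copied 'RIHD' from pos 4. Output: "HRIHRIHDRIHD"

Answer: HRIHRIHDRIHD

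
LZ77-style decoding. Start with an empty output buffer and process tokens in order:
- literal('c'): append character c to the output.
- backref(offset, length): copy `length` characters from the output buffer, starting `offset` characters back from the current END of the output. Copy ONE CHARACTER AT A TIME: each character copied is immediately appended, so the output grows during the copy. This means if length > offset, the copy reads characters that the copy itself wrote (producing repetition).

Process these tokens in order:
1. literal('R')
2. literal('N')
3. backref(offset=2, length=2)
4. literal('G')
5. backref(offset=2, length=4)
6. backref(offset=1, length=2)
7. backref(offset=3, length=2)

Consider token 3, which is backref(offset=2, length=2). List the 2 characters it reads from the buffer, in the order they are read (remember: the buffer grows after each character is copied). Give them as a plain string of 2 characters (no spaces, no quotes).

Token 1: literal('R'). Output: "R"
Token 2: literal('N'). Output: "RN"
Token 3: backref(off=2, len=2). Buffer before: "RN" (len 2)
  byte 1: read out[0]='R', append. Buffer now: "RNR"
  byte 2: read out[1]='N', append. Buffer now: "RNRN"

Answer: RN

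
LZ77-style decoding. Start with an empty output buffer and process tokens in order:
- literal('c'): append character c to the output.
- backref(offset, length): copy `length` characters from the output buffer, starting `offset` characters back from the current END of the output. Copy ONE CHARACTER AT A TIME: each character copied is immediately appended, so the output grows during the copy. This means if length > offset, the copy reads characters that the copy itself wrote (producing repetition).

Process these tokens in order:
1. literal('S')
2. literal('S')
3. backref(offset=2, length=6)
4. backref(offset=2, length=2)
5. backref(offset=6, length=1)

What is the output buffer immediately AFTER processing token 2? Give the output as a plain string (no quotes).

Token 1: literal('S'). Output: "S"
Token 2: literal('S'). Output: "SS"

Answer: SS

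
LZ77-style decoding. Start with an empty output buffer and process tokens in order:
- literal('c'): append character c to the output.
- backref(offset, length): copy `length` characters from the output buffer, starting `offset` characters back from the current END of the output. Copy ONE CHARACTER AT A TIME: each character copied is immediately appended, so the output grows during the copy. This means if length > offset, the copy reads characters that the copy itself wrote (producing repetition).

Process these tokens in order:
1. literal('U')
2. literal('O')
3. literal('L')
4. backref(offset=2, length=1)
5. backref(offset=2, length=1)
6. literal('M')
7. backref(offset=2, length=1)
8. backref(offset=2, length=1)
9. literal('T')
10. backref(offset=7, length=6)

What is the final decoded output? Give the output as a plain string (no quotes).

Answer: UOLOLMLMTLOLMLM

Derivation:
Token 1: literal('U'). Output: "U"
Token 2: literal('O'). Output: "UO"
Token 3: literal('L'). Output: "UOL"
Token 4: backref(off=2, len=1). Copied 'O' from pos 1. Output: "UOLO"
Token 5: backref(off=2, len=1). Copied 'L' from pos 2. Output: "UOLOL"
Token 6: literal('M'). Output: "UOLOLM"
Token 7: backref(off=2, len=1). Copied 'L' from pos 4. Output: "UOLOLML"
Token 8: backref(off=2, len=1). Copied 'M' from pos 5. Output: "UOLOLMLM"
Token 9: literal('T'). Output: "UOLOLMLMT"
Token 10: backref(off=7, len=6). Copied 'LOLMLM' from pos 2. Output: "UOLOLMLMTLOLMLM"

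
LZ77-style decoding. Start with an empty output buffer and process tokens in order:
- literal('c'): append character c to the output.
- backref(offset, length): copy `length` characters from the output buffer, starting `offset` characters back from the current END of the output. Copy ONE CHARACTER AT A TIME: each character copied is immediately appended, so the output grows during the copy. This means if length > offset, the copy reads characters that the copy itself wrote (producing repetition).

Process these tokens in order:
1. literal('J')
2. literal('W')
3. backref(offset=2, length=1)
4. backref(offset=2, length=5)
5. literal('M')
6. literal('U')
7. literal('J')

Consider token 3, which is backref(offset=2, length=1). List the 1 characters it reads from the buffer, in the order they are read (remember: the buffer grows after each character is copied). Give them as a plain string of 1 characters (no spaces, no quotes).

Answer: J

Derivation:
Token 1: literal('J'). Output: "J"
Token 2: literal('W'). Output: "JW"
Token 3: backref(off=2, len=1). Buffer before: "JW" (len 2)
  byte 1: read out[0]='J', append. Buffer now: "JWJ"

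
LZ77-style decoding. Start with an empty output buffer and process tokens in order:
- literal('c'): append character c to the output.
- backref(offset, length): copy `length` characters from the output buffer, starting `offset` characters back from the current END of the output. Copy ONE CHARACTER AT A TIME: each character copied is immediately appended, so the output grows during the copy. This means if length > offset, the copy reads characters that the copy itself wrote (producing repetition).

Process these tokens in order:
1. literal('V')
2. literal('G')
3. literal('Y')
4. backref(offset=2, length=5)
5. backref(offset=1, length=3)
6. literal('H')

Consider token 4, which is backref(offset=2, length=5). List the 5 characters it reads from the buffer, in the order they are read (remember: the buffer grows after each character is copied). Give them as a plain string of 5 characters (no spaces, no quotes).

Answer: GYGYG

Derivation:
Token 1: literal('V'). Output: "V"
Token 2: literal('G'). Output: "VG"
Token 3: literal('Y'). Output: "VGY"
Token 4: backref(off=2, len=5). Buffer before: "VGY" (len 3)
  byte 1: read out[1]='G', append. Buffer now: "VGYG"
  byte 2: read out[2]='Y', append. Buffer now: "VGYGY"
  byte 3: read out[3]='G', append. Buffer now: "VGYGYG"
  byte 4: read out[4]='Y', append. Buffer now: "VGYGYGY"
  byte 5: read out[5]='G', append. Buffer now: "VGYGYGYG"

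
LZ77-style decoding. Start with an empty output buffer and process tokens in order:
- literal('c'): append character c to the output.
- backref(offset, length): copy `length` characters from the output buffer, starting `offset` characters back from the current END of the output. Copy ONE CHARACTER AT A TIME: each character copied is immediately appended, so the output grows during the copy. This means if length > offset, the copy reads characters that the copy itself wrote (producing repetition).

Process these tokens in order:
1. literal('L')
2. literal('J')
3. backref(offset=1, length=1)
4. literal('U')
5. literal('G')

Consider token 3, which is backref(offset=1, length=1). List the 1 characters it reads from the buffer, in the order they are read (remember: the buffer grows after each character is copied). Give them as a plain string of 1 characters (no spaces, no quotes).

Answer: J

Derivation:
Token 1: literal('L'). Output: "L"
Token 2: literal('J'). Output: "LJ"
Token 3: backref(off=1, len=1). Buffer before: "LJ" (len 2)
  byte 1: read out[1]='J', append. Buffer now: "LJJ"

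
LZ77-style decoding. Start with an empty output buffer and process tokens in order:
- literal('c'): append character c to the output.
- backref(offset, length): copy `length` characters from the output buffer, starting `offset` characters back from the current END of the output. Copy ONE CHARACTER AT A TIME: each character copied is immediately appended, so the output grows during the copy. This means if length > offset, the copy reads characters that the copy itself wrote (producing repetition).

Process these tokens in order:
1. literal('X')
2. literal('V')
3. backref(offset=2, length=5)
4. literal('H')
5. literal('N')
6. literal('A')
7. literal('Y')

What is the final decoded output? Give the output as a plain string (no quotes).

Token 1: literal('X'). Output: "X"
Token 2: literal('V'). Output: "XV"
Token 3: backref(off=2, len=5) (overlapping!). Copied 'XVXVX' from pos 0. Output: "XVXVXVX"
Token 4: literal('H'). Output: "XVXVXVXH"
Token 5: literal('N'). Output: "XVXVXVXHN"
Token 6: literal('A'). Output: "XVXVXVXHNA"
Token 7: literal('Y'). Output: "XVXVXVXHNAY"

Answer: XVXVXVXHNAY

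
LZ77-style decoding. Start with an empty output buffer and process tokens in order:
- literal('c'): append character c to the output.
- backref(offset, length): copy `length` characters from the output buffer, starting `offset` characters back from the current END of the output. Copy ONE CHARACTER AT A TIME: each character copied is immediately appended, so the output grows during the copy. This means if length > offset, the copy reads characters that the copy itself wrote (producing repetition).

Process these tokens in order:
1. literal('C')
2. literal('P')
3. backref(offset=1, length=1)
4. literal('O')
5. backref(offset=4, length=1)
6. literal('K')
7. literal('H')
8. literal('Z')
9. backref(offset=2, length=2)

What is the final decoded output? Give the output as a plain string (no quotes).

Token 1: literal('C'). Output: "C"
Token 2: literal('P'). Output: "CP"
Token 3: backref(off=1, len=1). Copied 'P' from pos 1. Output: "CPP"
Token 4: literal('O'). Output: "CPPO"
Token 5: backref(off=4, len=1). Copied 'C' from pos 0. Output: "CPPOC"
Token 6: literal('K'). Output: "CPPOCK"
Token 7: literal('H'). Output: "CPPOCKH"
Token 8: literal('Z'). Output: "CPPOCKHZ"
Token 9: backref(off=2, len=2). Copied 'HZ' from pos 6. Output: "CPPOCKHZHZ"

Answer: CPPOCKHZHZ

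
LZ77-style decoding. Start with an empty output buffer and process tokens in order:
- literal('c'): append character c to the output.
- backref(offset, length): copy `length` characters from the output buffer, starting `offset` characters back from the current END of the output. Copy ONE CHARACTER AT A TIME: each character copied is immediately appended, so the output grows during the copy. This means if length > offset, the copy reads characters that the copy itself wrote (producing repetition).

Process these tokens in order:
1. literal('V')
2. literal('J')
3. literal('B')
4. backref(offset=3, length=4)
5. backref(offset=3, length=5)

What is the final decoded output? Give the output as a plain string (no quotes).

Answer: VJBVJBVJBVJB

Derivation:
Token 1: literal('V'). Output: "V"
Token 2: literal('J'). Output: "VJ"
Token 3: literal('B'). Output: "VJB"
Token 4: backref(off=3, len=4) (overlapping!). Copied 'VJBV' from pos 0. Output: "VJBVJBV"
Token 5: backref(off=3, len=5) (overlapping!). Copied 'JBVJB' from pos 4. Output: "VJBVJBVJBVJB"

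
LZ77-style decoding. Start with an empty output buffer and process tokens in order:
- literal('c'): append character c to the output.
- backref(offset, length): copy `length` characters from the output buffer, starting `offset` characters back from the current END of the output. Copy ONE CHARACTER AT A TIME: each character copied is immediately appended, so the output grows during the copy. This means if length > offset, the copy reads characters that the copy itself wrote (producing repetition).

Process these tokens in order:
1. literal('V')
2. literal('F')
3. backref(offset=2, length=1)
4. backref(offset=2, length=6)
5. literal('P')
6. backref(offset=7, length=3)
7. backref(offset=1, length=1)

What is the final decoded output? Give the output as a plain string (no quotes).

Token 1: literal('V'). Output: "V"
Token 2: literal('F'). Output: "VF"
Token 3: backref(off=2, len=1). Copied 'V' from pos 0. Output: "VFV"
Token 4: backref(off=2, len=6) (overlapping!). Copied 'FVFVFV' from pos 1. Output: "VFVFVFVFV"
Token 5: literal('P'). Output: "VFVFVFVFVP"
Token 6: backref(off=7, len=3). Copied 'FVF' from pos 3. Output: "VFVFVFVFVPFVF"
Token 7: backref(off=1, len=1). Copied 'F' from pos 12. Output: "VFVFVFVFVPFVFF"

Answer: VFVFVFVFVPFVFF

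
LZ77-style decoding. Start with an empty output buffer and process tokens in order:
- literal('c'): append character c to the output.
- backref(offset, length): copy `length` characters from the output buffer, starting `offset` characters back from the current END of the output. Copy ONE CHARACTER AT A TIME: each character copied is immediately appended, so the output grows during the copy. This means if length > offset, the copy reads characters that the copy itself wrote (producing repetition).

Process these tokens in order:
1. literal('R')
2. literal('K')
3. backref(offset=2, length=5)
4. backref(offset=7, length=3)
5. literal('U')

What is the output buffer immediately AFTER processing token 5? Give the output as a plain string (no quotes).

Answer: RKRKRKRRKRU

Derivation:
Token 1: literal('R'). Output: "R"
Token 2: literal('K'). Output: "RK"
Token 3: backref(off=2, len=5) (overlapping!). Copied 'RKRKR' from pos 0. Output: "RKRKRKR"
Token 4: backref(off=7, len=3). Copied 'RKR' from pos 0. Output: "RKRKRKRRKR"
Token 5: literal('U'). Output: "RKRKRKRRKRU"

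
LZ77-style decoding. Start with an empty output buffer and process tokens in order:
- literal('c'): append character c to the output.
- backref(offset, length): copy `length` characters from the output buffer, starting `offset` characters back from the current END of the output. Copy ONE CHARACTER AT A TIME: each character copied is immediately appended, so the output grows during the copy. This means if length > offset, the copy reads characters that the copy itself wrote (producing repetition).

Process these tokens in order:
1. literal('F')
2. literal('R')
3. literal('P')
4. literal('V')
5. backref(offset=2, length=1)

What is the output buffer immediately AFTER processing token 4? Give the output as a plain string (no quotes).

Token 1: literal('F'). Output: "F"
Token 2: literal('R'). Output: "FR"
Token 3: literal('P'). Output: "FRP"
Token 4: literal('V'). Output: "FRPV"

Answer: FRPV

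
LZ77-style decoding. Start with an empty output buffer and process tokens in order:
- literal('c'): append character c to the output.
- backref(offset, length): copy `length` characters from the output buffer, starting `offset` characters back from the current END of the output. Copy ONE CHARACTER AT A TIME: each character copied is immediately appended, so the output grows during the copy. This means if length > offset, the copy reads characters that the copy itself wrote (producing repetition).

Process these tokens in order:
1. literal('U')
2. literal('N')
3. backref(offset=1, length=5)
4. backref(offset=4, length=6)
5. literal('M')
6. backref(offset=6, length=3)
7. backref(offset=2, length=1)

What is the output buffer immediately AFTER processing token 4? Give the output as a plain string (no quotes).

Token 1: literal('U'). Output: "U"
Token 2: literal('N'). Output: "UN"
Token 3: backref(off=1, len=5) (overlapping!). Copied 'NNNNN' from pos 1. Output: "UNNNNNN"
Token 4: backref(off=4, len=6) (overlapping!). Copied 'NNNNNN' from pos 3. Output: "UNNNNNNNNNNNN"

Answer: UNNNNNNNNNNNN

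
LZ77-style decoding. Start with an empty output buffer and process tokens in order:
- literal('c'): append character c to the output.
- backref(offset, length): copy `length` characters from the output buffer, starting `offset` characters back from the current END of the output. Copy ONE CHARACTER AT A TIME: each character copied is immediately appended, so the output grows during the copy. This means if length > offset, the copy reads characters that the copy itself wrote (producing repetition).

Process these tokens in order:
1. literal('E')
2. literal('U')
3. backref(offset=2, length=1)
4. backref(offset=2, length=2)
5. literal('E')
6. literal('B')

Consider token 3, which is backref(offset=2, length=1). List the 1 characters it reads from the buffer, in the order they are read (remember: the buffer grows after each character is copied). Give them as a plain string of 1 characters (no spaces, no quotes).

Answer: E

Derivation:
Token 1: literal('E'). Output: "E"
Token 2: literal('U'). Output: "EU"
Token 3: backref(off=2, len=1). Buffer before: "EU" (len 2)
  byte 1: read out[0]='E', append. Buffer now: "EUE"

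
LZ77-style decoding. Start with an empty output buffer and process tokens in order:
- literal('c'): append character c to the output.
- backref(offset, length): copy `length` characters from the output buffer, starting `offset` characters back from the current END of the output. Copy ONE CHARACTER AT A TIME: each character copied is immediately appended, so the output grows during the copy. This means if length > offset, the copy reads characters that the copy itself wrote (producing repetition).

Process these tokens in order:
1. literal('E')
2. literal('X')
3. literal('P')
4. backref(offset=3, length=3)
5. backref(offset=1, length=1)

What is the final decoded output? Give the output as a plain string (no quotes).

Answer: EXPEXPP

Derivation:
Token 1: literal('E'). Output: "E"
Token 2: literal('X'). Output: "EX"
Token 3: literal('P'). Output: "EXP"
Token 4: backref(off=3, len=3). Copied 'EXP' from pos 0. Output: "EXPEXP"
Token 5: backref(off=1, len=1). Copied 'P' from pos 5. Output: "EXPEXPP"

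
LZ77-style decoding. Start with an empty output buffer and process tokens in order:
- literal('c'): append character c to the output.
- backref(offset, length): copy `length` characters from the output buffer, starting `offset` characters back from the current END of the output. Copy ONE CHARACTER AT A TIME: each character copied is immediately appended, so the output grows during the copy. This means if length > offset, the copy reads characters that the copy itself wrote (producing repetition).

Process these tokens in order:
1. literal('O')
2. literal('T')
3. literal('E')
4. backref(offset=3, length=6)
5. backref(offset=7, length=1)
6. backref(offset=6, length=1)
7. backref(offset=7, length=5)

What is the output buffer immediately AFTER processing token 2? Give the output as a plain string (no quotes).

Answer: OT

Derivation:
Token 1: literal('O'). Output: "O"
Token 2: literal('T'). Output: "OT"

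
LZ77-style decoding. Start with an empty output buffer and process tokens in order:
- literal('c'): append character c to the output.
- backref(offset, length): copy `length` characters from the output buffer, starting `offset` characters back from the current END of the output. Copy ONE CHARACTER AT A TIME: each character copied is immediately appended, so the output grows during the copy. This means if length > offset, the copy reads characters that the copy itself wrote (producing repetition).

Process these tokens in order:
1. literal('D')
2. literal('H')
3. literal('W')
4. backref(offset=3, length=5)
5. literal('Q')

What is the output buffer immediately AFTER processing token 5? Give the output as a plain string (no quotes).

Token 1: literal('D'). Output: "D"
Token 2: literal('H'). Output: "DH"
Token 3: literal('W'). Output: "DHW"
Token 4: backref(off=3, len=5) (overlapping!). Copied 'DHWDH' from pos 0. Output: "DHWDHWDH"
Token 5: literal('Q'). Output: "DHWDHWDHQ"

Answer: DHWDHWDHQ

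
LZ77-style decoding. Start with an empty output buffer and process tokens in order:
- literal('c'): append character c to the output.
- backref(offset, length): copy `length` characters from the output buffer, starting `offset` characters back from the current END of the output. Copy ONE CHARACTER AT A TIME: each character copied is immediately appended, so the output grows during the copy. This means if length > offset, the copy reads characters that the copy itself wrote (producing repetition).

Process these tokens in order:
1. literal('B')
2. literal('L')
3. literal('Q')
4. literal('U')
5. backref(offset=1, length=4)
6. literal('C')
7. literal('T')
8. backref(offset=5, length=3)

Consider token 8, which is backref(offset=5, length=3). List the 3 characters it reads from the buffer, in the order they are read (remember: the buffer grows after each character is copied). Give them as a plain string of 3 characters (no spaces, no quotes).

Token 1: literal('B'). Output: "B"
Token 2: literal('L'). Output: "BL"
Token 3: literal('Q'). Output: "BLQ"
Token 4: literal('U'). Output: "BLQU"
Token 5: backref(off=1, len=4) (overlapping!). Copied 'UUUU' from pos 3. Output: "BLQUUUUU"
Token 6: literal('C'). Output: "BLQUUUUUC"
Token 7: literal('T'). Output: "BLQUUUUUCT"
Token 8: backref(off=5, len=3). Buffer before: "BLQUUUUUCT" (len 10)
  byte 1: read out[5]='U', append. Buffer now: "BLQUUUUUCTU"
  byte 2: read out[6]='U', append. Buffer now: "BLQUUUUUCTUU"
  byte 3: read out[7]='U', append. Buffer now: "BLQUUUUUCTUUU"

Answer: UUU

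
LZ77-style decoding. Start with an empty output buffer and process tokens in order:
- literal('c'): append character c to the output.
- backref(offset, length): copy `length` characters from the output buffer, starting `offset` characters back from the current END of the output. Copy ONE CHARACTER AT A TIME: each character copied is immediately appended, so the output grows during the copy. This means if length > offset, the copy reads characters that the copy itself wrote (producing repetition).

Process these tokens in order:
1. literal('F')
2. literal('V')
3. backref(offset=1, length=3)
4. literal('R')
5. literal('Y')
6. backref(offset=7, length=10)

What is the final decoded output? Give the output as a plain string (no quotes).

Token 1: literal('F'). Output: "F"
Token 2: literal('V'). Output: "FV"
Token 3: backref(off=1, len=3) (overlapping!). Copied 'VVV' from pos 1. Output: "FVVVV"
Token 4: literal('R'). Output: "FVVVVR"
Token 5: literal('Y'). Output: "FVVVVRY"
Token 6: backref(off=7, len=10) (overlapping!). Copied 'FVVVVRYFVV' from pos 0. Output: "FVVVVRYFVVVVRYFVV"

Answer: FVVVVRYFVVVVRYFVV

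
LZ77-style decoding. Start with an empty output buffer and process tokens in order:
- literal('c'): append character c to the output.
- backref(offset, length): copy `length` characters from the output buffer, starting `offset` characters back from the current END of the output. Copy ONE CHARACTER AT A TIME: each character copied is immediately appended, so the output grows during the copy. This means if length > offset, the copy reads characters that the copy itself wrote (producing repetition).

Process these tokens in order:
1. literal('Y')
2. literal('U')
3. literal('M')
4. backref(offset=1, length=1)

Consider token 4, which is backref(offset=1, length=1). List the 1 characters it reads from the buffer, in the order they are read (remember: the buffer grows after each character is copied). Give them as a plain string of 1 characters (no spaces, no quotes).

Token 1: literal('Y'). Output: "Y"
Token 2: literal('U'). Output: "YU"
Token 3: literal('M'). Output: "YUM"
Token 4: backref(off=1, len=1). Buffer before: "YUM" (len 3)
  byte 1: read out[2]='M', append. Buffer now: "YUMM"

Answer: M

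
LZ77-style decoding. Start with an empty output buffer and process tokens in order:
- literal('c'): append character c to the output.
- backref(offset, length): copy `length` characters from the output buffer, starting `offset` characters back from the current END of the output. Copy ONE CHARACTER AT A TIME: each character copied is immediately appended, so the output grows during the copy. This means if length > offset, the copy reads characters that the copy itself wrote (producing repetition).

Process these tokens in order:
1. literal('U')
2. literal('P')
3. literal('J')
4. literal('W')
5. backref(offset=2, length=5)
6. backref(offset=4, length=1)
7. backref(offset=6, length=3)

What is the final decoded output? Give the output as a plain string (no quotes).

Token 1: literal('U'). Output: "U"
Token 2: literal('P'). Output: "UP"
Token 3: literal('J'). Output: "UPJ"
Token 4: literal('W'). Output: "UPJW"
Token 5: backref(off=2, len=5) (overlapping!). Copied 'JWJWJ' from pos 2. Output: "UPJWJWJWJ"
Token 6: backref(off=4, len=1). Copied 'W' from pos 5. Output: "UPJWJWJWJW"
Token 7: backref(off=6, len=3). Copied 'JWJ' from pos 4. Output: "UPJWJWJWJWJWJ"

Answer: UPJWJWJWJWJWJ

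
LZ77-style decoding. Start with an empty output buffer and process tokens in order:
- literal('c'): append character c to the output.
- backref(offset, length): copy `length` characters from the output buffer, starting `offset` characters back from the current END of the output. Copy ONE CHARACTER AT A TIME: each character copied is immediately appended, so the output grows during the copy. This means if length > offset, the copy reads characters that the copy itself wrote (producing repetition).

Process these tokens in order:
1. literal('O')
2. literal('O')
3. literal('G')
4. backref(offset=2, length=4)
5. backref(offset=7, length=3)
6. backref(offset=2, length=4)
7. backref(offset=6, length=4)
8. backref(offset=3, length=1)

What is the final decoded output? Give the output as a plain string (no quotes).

Answer: OOGOGOGOOGOGOGOGOGG

Derivation:
Token 1: literal('O'). Output: "O"
Token 2: literal('O'). Output: "OO"
Token 3: literal('G'). Output: "OOG"
Token 4: backref(off=2, len=4) (overlapping!). Copied 'OGOG' from pos 1. Output: "OOGOGOG"
Token 5: backref(off=7, len=3). Copied 'OOG' from pos 0. Output: "OOGOGOGOOG"
Token 6: backref(off=2, len=4) (overlapping!). Copied 'OGOG' from pos 8. Output: "OOGOGOGOOGOGOG"
Token 7: backref(off=6, len=4). Copied 'OGOG' from pos 8. Output: "OOGOGOGOOGOGOGOGOG"
Token 8: backref(off=3, len=1). Copied 'G' from pos 15. Output: "OOGOGOGOOGOGOGOGOGG"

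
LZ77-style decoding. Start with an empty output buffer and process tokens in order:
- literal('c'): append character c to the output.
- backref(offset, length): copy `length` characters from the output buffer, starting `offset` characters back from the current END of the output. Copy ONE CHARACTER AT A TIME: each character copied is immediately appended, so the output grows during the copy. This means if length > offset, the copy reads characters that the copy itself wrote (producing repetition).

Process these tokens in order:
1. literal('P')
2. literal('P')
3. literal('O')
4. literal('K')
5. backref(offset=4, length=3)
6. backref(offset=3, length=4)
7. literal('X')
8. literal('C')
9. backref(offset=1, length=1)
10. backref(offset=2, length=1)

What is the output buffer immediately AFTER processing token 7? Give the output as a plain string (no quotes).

Answer: PPOKPPOPPOPX

Derivation:
Token 1: literal('P'). Output: "P"
Token 2: literal('P'). Output: "PP"
Token 3: literal('O'). Output: "PPO"
Token 4: literal('K'). Output: "PPOK"
Token 5: backref(off=4, len=3). Copied 'PPO' from pos 0. Output: "PPOKPPO"
Token 6: backref(off=3, len=4) (overlapping!). Copied 'PPOP' from pos 4. Output: "PPOKPPOPPOP"
Token 7: literal('X'). Output: "PPOKPPOPPOPX"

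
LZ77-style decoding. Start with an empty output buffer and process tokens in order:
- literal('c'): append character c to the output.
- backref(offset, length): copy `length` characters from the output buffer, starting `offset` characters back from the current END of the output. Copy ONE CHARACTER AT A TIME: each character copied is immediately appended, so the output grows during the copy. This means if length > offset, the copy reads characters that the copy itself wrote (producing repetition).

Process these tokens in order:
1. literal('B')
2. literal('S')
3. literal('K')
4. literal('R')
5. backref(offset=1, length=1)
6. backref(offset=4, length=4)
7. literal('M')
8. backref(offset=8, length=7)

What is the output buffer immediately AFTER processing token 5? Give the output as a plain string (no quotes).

Token 1: literal('B'). Output: "B"
Token 2: literal('S'). Output: "BS"
Token 3: literal('K'). Output: "BSK"
Token 4: literal('R'). Output: "BSKR"
Token 5: backref(off=1, len=1). Copied 'R' from pos 3. Output: "BSKRR"

Answer: BSKRR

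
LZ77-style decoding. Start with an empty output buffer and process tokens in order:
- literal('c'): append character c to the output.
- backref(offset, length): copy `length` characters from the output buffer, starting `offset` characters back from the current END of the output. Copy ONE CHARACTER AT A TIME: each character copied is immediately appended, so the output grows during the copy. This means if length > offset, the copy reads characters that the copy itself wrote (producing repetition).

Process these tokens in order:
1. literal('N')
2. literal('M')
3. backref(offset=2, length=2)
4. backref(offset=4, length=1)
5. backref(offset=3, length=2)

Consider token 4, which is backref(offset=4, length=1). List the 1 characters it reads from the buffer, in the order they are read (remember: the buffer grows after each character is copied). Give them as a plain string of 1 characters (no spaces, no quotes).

Answer: N

Derivation:
Token 1: literal('N'). Output: "N"
Token 2: literal('M'). Output: "NM"
Token 3: backref(off=2, len=2). Copied 'NM' from pos 0. Output: "NMNM"
Token 4: backref(off=4, len=1). Buffer before: "NMNM" (len 4)
  byte 1: read out[0]='N', append. Buffer now: "NMNMN"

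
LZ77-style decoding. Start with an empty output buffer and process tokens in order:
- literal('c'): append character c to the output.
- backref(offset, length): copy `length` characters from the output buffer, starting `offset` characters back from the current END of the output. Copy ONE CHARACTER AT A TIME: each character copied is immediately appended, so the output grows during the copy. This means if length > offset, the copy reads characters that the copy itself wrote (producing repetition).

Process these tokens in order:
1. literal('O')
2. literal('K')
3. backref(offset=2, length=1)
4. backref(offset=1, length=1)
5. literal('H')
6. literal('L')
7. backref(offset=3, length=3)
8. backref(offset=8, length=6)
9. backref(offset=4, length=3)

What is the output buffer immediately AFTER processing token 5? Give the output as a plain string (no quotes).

Token 1: literal('O'). Output: "O"
Token 2: literal('K'). Output: "OK"
Token 3: backref(off=2, len=1). Copied 'O' from pos 0. Output: "OKO"
Token 4: backref(off=1, len=1). Copied 'O' from pos 2. Output: "OKOO"
Token 5: literal('H'). Output: "OKOOH"

Answer: OKOOH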